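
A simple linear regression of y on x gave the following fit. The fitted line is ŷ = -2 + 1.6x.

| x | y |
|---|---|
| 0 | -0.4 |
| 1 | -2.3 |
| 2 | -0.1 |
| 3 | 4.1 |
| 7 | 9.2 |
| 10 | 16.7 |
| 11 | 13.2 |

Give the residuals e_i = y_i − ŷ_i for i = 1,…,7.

x=0: ŷ = -2 + 1.6·0 = -2; e = -0.4 − (-2) = 1.6
x=1: ŷ = -2 + 1.6·1 = -0.4; e = -2.3 − (-0.4) = -1.9
x=2: ŷ = -2 + 1.6·2 = 1.2; e = -0.1 − 1.2 = -1.3
x=3: ŷ = -2 + 1.6·3 = 2.8; e = 4.1 − 2.8 = 1.3
x=7: ŷ = -2 + 1.6·7 = 9.2; e = 9.2 − 9.2 = 0
x=10: ŷ = -2 + 1.6·10 = 14; e = 16.7 − 14 = 2.7
x=11: ŷ = -2 + 1.6·11 = 15.6; e = 13.2 − 15.6 = -2.4

1.6, -1.9, -1.3, 1.3, 0, 2.7, -2.4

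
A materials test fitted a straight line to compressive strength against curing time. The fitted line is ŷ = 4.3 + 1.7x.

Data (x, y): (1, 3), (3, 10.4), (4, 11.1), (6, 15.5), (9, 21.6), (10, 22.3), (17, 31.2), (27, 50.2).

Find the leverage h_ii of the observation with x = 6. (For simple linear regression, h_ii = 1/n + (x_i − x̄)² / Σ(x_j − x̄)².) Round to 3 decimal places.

x̄ = (1 + 3 + 4 + 6 + 9 + 10 + 17 + 27)/8 = 9.625
Σ(x − x̄)² = 74.3906 + 43.8906 + 31.6406 + 13.1406 + 0.390625 + 0.140625 + 54.3906 + 301.891 = 519.875
h = 1/8 + (-3.625)²/519.875 = 0.125 + 0.0252765 = 0.150

h = 0.150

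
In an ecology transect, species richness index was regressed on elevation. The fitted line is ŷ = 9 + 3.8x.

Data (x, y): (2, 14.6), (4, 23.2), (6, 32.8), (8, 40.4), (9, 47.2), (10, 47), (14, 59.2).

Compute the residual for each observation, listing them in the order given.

x=2: ŷ = 9 + 3.8·2 = 16.6; r = 14.6 − 16.6 = -2
x=4: ŷ = 9 + 3.8·4 = 24.2; r = 23.2 − 24.2 = -1
x=6: ŷ = 9 + 3.8·6 = 31.8; r = 32.8 − 31.8 = 1
x=8: ŷ = 9 + 3.8·8 = 39.4; r = 40.4 − 39.4 = 1
x=9: ŷ = 9 + 3.8·9 = 43.2; r = 47.2 − 43.2 = 4
x=10: ŷ = 9 + 3.8·10 = 47; r = 47 − 47 = 0
x=14: ŷ = 9 + 3.8·14 = 62.2; r = 59.2 − 62.2 = -3

-2, -1, 1, 1, 4, 0, -3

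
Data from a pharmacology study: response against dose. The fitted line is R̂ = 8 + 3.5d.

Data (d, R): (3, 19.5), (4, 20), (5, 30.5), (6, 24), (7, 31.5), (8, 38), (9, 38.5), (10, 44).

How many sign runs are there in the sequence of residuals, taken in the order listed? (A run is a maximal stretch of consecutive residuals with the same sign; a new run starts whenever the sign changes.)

7 runs

d=3: R̂ = 8 + 3.5·3 = 18.5; e = 19.5 − 18.5 = 1
d=4: R̂ = 8 + 3.5·4 = 22; e = 20 − 22 = -2
d=5: R̂ = 8 + 3.5·5 = 25.5; e = 30.5 − 25.5 = 5
d=6: R̂ = 8 + 3.5·6 = 29; e = 24 − 29 = -5
d=7: R̂ = 8 + 3.5·7 = 32.5; e = 31.5 − 32.5 = -1
d=8: R̂ = 8 + 3.5·8 = 36; e = 38 − 36 = 2
d=9: R̂ = 8 + 3.5·9 = 39.5; e = 38.5 − 39.5 = -1
d=10: R̂ = 8 + 3.5·10 = 43; e = 44 − 43 = 1
Signs: + − + − − + − +
Runs: +×1, −×1, +×1, −×2, +×1, −×1, +×1 → 7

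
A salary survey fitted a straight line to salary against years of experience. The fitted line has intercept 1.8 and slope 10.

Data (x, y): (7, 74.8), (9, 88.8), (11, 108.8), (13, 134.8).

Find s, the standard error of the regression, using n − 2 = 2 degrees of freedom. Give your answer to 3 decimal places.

s = 4.243

x=7: ŷ = 1.8 + 10·7 = 71.8; r = 74.8 − 71.8 = 3
x=9: ŷ = 1.8 + 10·9 = 91.8; r = 88.8 − 91.8 = -3
x=11: ŷ = 1.8 + 10·11 = 111.8; r = 108.8 − 111.8 = -3
x=13: ŷ = 1.8 + 10·13 = 131.8; r = 134.8 − 131.8 = 3
SSE = 9 + 9 + 9 + 9 = 36
s = √(36/2) = √18 ≈ 4.243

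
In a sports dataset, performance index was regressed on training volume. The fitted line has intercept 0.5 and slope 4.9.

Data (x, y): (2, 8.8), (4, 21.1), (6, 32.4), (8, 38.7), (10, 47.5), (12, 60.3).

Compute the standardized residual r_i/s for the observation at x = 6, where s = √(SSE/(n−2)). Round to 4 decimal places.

1.2700

x=2: ŷ = 0.5 + 4.9·2 = 10.3; r = 8.8 − 10.3 = -1.5
x=4: ŷ = 0.5 + 4.9·4 = 20.1; r = 21.1 − 20.1 = 1
x=6: ŷ = 0.5 + 4.9·6 = 29.9; r = 32.4 − 29.9 = 2.5
x=8: ŷ = 0.5 + 4.9·8 = 39.7; r = 38.7 − 39.7 = -1
x=10: ŷ = 0.5 + 4.9·10 = 49.5; r = 47.5 − 49.5 = -2
x=12: ŷ = 0.5 + 4.9·12 = 59.3; r = 60.3 − 59.3 = 1
SSE = 2.25 + 1 + 6.25 + 1 + 4 + 1 = 15.5
s = √(15.5/4) = 1.9685
r/s = 2.5 / 1.9685 = 1.2700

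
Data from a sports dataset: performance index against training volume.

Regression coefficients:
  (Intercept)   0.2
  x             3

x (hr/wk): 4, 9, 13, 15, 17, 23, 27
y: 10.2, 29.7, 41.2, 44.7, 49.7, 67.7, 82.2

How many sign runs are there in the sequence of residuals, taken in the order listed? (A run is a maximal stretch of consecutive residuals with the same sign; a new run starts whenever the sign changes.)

x=4: ŷ = 0.2 + 3·4 = 12.2; r = 10.2 − 12.2 = -2
x=9: ŷ = 0.2 + 3·9 = 27.2; r = 29.7 − 27.2 = 2.5
x=13: ŷ = 0.2 + 3·13 = 39.2; r = 41.2 − 39.2 = 2
x=15: ŷ = 0.2 + 3·15 = 45.2; r = 44.7 − 45.2 = -0.5
x=17: ŷ = 0.2 + 3·17 = 51.2; r = 49.7 − 51.2 = -1.5
x=23: ŷ = 0.2 + 3·23 = 69.2; r = 67.7 − 69.2 = -1.5
x=27: ŷ = 0.2 + 3·27 = 81.2; r = 82.2 − 81.2 = 1
Signs: − + + − − − +
Runs: −×1, +×2, −×3, +×1 → 4

4 runs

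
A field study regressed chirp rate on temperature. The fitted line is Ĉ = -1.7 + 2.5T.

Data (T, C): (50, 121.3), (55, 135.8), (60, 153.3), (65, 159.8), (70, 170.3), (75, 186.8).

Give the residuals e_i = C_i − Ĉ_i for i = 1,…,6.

-2, 0, 5, -1, -3, 1

T=50: Ĉ = -1.7 + 2.5·50 = 123.3; e = 121.3 − 123.3 = -2
T=55: Ĉ = -1.7 + 2.5·55 = 135.8; e = 135.8 − 135.8 = 0
T=60: Ĉ = -1.7 + 2.5·60 = 148.3; e = 153.3 − 148.3 = 5
T=65: Ĉ = -1.7 + 2.5·65 = 160.8; e = 159.8 − 160.8 = -1
T=70: Ĉ = -1.7 + 2.5·70 = 173.3; e = 170.3 − 173.3 = -3
T=75: Ĉ = -1.7 + 2.5·75 = 185.8; e = 186.8 − 185.8 = 1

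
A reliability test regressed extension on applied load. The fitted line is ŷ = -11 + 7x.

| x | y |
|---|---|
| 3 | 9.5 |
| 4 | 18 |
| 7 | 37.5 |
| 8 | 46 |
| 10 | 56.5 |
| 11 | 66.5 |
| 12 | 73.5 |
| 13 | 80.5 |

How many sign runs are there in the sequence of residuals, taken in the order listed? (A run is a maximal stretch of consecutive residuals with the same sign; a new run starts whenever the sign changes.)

6 runs

x=3: ŷ = -11 + 7·3 = 10; r = 9.5 − 10 = -0.5
x=4: ŷ = -11 + 7·4 = 17; r = 18 − 17 = 1
x=7: ŷ = -11 + 7·7 = 38; r = 37.5 − 38 = -0.5
x=8: ŷ = -11 + 7·8 = 45; r = 46 − 45 = 1
x=10: ŷ = -11 + 7·10 = 59; r = 56.5 − 59 = -2.5
x=11: ŷ = -11 + 7·11 = 66; r = 66.5 − 66 = 0.5
x=12: ŷ = -11 + 7·12 = 73; r = 73.5 − 73 = 0.5
x=13: ŷ = -11 + 7·13 = 80; r = 80.5 − 80 = 0.5
Signs: − + − + − + + +
Runs: −×1, +×1, −×1, +×1, −×1, +×3 → 6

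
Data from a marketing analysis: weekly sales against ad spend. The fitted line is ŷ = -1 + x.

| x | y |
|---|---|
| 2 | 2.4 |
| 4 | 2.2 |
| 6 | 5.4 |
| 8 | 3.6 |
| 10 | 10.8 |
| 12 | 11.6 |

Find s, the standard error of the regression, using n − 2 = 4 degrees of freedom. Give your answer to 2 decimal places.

x=2: ŷ = -1 + 2 = 1; e = 2.4 − 1 = 1.4
x=4: ŷ = -1 + 4 = 3; e = 2.2 − 3 = -0.8
x=6: ŷ = -1 + 6 = 5; e = 5.4 − 5 = 0.4
x=8: ŷ = -1 + 8 = 7; e = 3.6 − 7 = -3.4
x=10: ŷ = -1 + 10 = 9; e = 10.8 − 9 = 1.8
x=12: ŷ = -1 + 12 = 11; e = 11.6 − 11 = 0.6
SSE = 1.96 + 0.64 + 0.16 + 11.56 + 3.24 + 0.36 = 17.92
s = √(17.92/4) = √4.48 ≈ 2.12

s = 2.12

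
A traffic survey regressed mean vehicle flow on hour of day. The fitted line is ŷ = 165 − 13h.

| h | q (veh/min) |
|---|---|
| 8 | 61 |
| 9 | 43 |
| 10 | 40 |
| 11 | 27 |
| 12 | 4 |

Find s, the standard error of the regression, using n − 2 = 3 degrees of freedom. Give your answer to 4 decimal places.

s = 5.7735

h=8: ŷ = 165 − 13·8 = 61; r = 61 − 61 = 0
h=9: ŷ = 165 − 13·9 = 48; r = 43 − 48 = -5
h=10: ŷ = 165 − 13·10 = 35; r = 40 − 35 = 5
h=11: ŷ = 165 − 13·11 = 22; r = 27 − 22 = 5
h=12: ŷ = 165 − 13·12 = 9; r = 4 − 9 = -5
SSE = 0 + 25 + 25 + 25 + 25 = 100
s = √(100/3) = √33.3333 ≈ 5.7735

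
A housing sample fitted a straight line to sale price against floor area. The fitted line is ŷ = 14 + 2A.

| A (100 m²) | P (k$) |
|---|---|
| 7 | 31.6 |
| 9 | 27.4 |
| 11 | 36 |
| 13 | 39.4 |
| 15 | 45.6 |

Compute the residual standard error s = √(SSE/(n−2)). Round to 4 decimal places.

s = 3.5138

A=7: ŷ = 14 + 2·7 = 28; r = 31.6 − 28 = 3.6
A=9: ŷ = 14 + 2·9 = 32; r = 27.4 − 32 = -4.6
A=11: ŷ = 14 + 2·11 = 36; r = 36 − 36 = 0
A=13: ŷ = 14 + 2·13 = 40; r = 39.4 − 40 = -0.6
A=15: ŷ = 14 + 2·15 = 44; r = 45.6 − 44 = 1.6
SSE = 12.96 + 21.16 + 0 + 0.36 + 2.56 = 37.04
s = √(37.04/3) = √12.3467 ≈ 3.5138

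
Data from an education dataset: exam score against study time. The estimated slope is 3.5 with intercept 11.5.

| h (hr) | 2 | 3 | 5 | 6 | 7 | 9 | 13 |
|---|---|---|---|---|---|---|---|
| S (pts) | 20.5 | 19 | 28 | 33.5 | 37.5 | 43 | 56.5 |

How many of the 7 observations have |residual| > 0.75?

h=2: Ŝ = 11.5 + 3.5·2 = 18.5; r = 20.5 − 18.5 = 2
h=3: Ŝ = 11.5 + 3.5·3 = 22; r = 19 − 22 = -3
h=5: Ŝ = 11.5 + 3.5·5 = 29; r = 28 − 29 = -1
h=6: Ŝ = 11.5 + 3.5·6 = 32.5; r = 33.5 − 32.5 = 1
h=7: Ŝ = 11.5 + 3.5·7 = 36; r = 37.5 − 36 = 1.5
h=9: Ŝ = 11.5 + 3.5·9 = 43; r = 43 − 43 = 0
h=13: Ŝ = 11.5 + 3.5·13 = 57; r = 56.5 − 57 = -0.5
|r| > 0.75: h=2 (|r|=2), h=3 (|r|=3), h=5 (|r|=1), h=6 (|r|=1), h=7 (|r|=1.5) → 5

5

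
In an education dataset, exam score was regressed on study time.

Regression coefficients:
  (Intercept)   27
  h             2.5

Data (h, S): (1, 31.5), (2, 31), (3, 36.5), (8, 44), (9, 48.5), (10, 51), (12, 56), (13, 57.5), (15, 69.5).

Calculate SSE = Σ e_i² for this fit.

h=1: ŷ = 27 + 2.5·1 = 29.5; e = 31.5 − 29.5 = 2
h=2: ŷ = 27 + 2.5·2 = 32; e = 31 − 32 = -1
h=3: ŷ = 27 + 2.5·3 = 34.5; e = 36.5 − 34.5 = 2
h=8: ŷ = 27 + 2.5·8 = 47; e = 44 − 47 = -3
h=9: ŷ = 27 + 2.5·9 = 49.5; e = 48.5 − 49.5 = -1
h=10: ŷ = 27 + 2.5·10 = 52; e = 51 − 52 = -1
h=12: ŷ = 27 + 2.5·12 = 57; e = 56 − 57 = -1
h=13: ŷ = 27 + 2.5·13 = 59.5; e = 57.5 − 59.5 = -2
h=15: ŷ = 27 + 2.5·15 = 64.5; e = 69.5 − 64.5 = 5
SSE = 4 + 1 + 4 + 9 + 1 + 1 + 1 + 4 + 25 = 50

SSE = 50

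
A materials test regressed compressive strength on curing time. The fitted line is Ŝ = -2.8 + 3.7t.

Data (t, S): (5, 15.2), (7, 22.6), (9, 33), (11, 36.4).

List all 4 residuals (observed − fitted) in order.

-0.5, -0.5, 2.5, -1.5

t=5: Ŝ = -2.8 + 3.7·5 = 15.7; e = 15.2 − 15.7 = -0.5
t=7: Ŝ = -2.8 + 3.7·7 = 23.1; e = 22.6 − 23.1 = -0.5
t=9: Ŝ = -2.8 + 3.7·9 = 30.5; e = 33 − 30.5 = 2.5
t=11: Ŝ = -2.8 + 3.7·11 = 37.9; e = 36.4 − 37.9 = -1.5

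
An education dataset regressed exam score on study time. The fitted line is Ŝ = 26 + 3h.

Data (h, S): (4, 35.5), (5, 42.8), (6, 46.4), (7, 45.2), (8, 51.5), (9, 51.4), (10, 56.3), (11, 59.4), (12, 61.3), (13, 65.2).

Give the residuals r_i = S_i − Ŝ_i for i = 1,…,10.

h=4: Ŝ = 26 + 3·4 = 38; r = 35.5 − 38 = -2.5
h=5: Ŝ = 26 + 3·5 = 41; r = 42.8 − 41 = 1.8
h=6: Ŝ = 26 + 3·6 = 44; r = 46.4 − 44 = 2.4
h=7: Ŝ = 26 + 3·7 = 47; r = 45.2 − 47 = -1.8
h=8: Ŝ = 26 + 3·8 = 50; r = 51.5 − 50 = 1.5
h=9: Ŝ = 26 + 3·9 = 53; r = 51.4 − 53 = -1.6
h=10: Ŝ = 26 + 3·10 = 56; r = 56.3 − 56 = 0.3
h=11: Ŝ = 26 + 3·11 = 59; r = 59.4 − 59 = 0.4
h=12: Ŝ = 26 + 3·12 = 62; r = 61.3 − 62 = -0.7
h=13: Ŝ = 26 + 3·13 = 65; r = 65.2 − 65 = 0.2

-2.5, 1.8, 2.4, -1.8, 1.5, -1.6, 0.3, 0.4, -0.7, 0.2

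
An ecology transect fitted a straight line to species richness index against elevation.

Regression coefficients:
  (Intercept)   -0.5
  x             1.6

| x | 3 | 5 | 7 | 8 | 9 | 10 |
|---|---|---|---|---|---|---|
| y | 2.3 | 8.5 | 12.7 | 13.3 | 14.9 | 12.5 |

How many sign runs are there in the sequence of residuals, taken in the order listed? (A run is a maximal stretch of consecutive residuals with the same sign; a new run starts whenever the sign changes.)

x=3: ŷ = -0.5 + 1.6·3 = 4.3; r = 2.3 − 4.3 = -2
x=5: ŷ = -0.5 + 1.6·5 = 7.5; r = 8.5 − 7.5 = 1
x=7: ŷ = -0.5 + 1.6·7 = 10.7; r = 12.7 − 10.7 = 2
x=8: ŷ = -0.5 + 1.6·8 = 12.3; r = 13.3 − 12.3 = 1
x=9: ŷ = -0.5 + 1.6·9 = 13.9; r = 14.9 − 13.9 = 1
x=10: ŷ = -0.5 + 1.6·10 = 15.5; r = 12.5 − 15.5 = -3
Signs: − + + + + −
Runs: −×1, +×4, −×1 → 3

3 runs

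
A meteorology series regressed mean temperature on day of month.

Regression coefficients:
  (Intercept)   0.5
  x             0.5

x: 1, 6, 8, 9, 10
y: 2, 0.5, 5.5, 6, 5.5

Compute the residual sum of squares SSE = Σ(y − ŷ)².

SSE = 12

x=1: ŷ = 0.5 + 0.5·1 = 1; e = 2 − 1 = 1
x=6: ŷ = 0.5 + 0.5·6 = 3.5; e = 0.5 − 3.5 = -3
x=8: ŷ = 0.5 + 0.5·8 = 4.5; e = 5.5 − 4.5 = 1
x=9: ŷ = 0.5 + 0.5·9 = 5; e = 6 − 5 = 1
x=10: ŷ = 0.5 + 0.5·10 = 5.5; e = 5.5 − 5.5 = 0
SSE = 1 + 9 + 1 + 1 + 0 = 12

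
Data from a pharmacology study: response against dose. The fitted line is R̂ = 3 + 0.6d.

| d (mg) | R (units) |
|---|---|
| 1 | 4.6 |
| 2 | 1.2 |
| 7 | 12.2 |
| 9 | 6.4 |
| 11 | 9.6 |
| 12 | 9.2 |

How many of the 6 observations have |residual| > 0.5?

5

d=1: R̂ = 3 + 0.6·1 = 3.6; e = 4.6 − 3.6 = 1
d=2: R̂ = 3 + 0.6·2 = 4.2; e = 1.2 − 4.2 = -3
d=7: R̂ = 3 + 0.6·7 = 7.2; e = 12.2 − 7.2 = 5
d=9: R̂ = 3 + 0.6·9 = 8.4; e = 6.4 − 8.4 = -2
d=11: R̂ = 3 + 0.6·11 = 9.6; e = 9.6 − 9.6 = 0
d=12: R̂ = 3 + 0.6·12 = 10.2; e = 9.2 − 10.2 = -1
|e| > 0.5: d=1 (|e|=1), d=2 (|e|=3), d=7 (|e|=5), d=9 (|e|=2), d=12 (|e|=1) → 5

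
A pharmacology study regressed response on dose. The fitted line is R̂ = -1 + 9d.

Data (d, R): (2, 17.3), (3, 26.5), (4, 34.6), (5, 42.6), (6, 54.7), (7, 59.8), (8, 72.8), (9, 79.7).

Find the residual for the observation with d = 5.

e = -1.4

R̂ = -1 + 9·5 = 44
e = 42.6 − 44 = -1.4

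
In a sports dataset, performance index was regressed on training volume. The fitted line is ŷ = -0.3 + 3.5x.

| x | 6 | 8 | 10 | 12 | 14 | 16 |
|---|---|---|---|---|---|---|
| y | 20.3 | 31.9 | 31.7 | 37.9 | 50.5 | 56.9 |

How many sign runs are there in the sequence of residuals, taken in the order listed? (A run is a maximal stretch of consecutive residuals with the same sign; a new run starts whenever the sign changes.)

x=6: ŷ = -0.3 + 3.5·6 = 20.7; e = 20.3 − 20.7 = -0.4
x=8: ŷ = -0.3 + 3.5·8 = 27.7; e = 31.9 − 27.7 = 4.2
x=10: ŷ = -0.3 + 3.5·10 = 34.7; e = 31.7 − 34.7 = -3
x=12: ŷ = -0.3 + 3.5·12 = 41.7; e = 37.9 − 41.7 = -3.8
x=14: ŷ = -0.3 + 3.5·14 = 48.7; e = 50.5 − 48.7 = 1.8
x=16: ŷ = -0.3 + 3.5·16 = 55.7; e = 56.9 − 55.7 = 1.2
Signs: − + − − + +
Runs: −×1, +×1, −×2, +×2 → 4

4 runs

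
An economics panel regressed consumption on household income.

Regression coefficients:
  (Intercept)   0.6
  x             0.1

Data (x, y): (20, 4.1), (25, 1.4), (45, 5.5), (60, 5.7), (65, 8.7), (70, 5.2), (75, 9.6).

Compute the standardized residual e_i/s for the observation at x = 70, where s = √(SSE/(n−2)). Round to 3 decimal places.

x=20: ŷ = 0.6 + 0.1·20 = 2.6; e = 4.1 − 2.6 = 1.5
x=25: ŷ = 0.6 + 0.1·25 = 3.1; e = 1.4 − 3.1 = -1.7
x=45: ŷ = 0.6 + 0.1·45 = 5.1; e = 5.5 − 5.1 = 0.4
x=60: ŷ = 0.6 + 0.1·60 = 6.6; e = 5.7 − 6.6 = -0.9
x=65: ŷ = 0.6 + 0.1·65 = 7.1; e = 8.7 − 7.1 = 1.6
x=70: ŷ = 0.6 + 0.1·70 = 7.6; e = 5.2 − 7.6 = -2.4
x=75: ŷ = 0.6 + 0.1·75 = 8.1; e = 9.6 − 8.1 = 1.5
SSE = 2.25 + 2.89 + 0.16 + 0.81 + 2.56 + 5.76 + 2.25 = 16.68
s = √(16.68/5) = 1.82647
e/s = -2.4 / 1.82647 = -1.314

-1.314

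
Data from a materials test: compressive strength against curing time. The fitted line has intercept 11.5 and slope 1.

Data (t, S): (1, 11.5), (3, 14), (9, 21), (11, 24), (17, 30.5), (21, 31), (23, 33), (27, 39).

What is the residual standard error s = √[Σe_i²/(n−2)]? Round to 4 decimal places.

s = 1.4434

t=1: Ŝ = 11.5 + 1 = 12.5; e = 11.5 − 12.5 = -1
t=3: Ŝ = 11.5 + 3 = 14.5; e = 14 − 14.5 = -0.5
t=9: Ŝ = 11.5 + 9 = 20.5; e = 21 − 20.5 = 0.5
t=11: Ŝ = 11.5 + 11 = 22.5; e = 24 − 22.5 = 1.5
t=17: Ŝ = 11.5 + 17 = 28.5; e = 30.5 − 28.5 = 2
t=21: Ŝ = 11.5 + 21 = 32.5; e = 31 − 32.5 = -1.5
t=23: Ŝ = 11.5 + 23 = 34.5; e = 33 − 34.5 = -1.5
t=27: Ŝ = 11.5 + 27 = 38.5; e = 39 − 38.5 = 0.5
SSE = 1 + 0.25 + 0.25 + 2.25 + 4 + 2.25 + 2.25 + 0.25 = 12.5
s = √(12.5/6) = √2.08333 ≈ 1.4434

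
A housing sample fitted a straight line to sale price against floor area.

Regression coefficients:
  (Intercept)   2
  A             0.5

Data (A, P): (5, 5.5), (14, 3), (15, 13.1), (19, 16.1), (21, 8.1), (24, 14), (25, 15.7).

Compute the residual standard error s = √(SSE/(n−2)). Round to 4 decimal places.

s = 4.2877

A=5: P̂ = 2 + 0.5·5 = 4.5; e = 5.5 − 4.5 = 1
A=14: P̂ = 2 + 0.5·14 = 9; e = 3 − 9 = -6
A=15: P̂ = 2 + 0.5·15 = 9.5; e = 13.1 − 9.5 = 3.6
A=19: P̂ = 2 + 0.5·19 = 11.5; e = 16.1 − 11.5 = 4.6
A=21: P̂ = 2 + 0.5·21 = 12.5; e = 8.1 − 12.5 = -4.4
A=24: P̂ = 2 + 0.5·24 = 14; e = 14 − 14 = 0
A=25: P̂ = 2 + 0.5·25 = 14.5; e = 15.7 − 14.5 = 1.2
SSE = 1 + 36 + 12.96 + 21.16 + 19.36 + 0 + 1.44 = 91.92
s = √(91.92/5) = √18.384 ≈ 4.2877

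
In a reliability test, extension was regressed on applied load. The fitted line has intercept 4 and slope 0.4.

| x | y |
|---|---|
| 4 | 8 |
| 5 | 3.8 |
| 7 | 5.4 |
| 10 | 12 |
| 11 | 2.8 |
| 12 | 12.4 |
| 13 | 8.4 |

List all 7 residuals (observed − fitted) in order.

2.4, -2.2, -1.4, 4, -5.6, 3.6, -0.8

x=4: ŷ = 4 + 0.4·4 = 5.6; r = 8 − 5.6 = 2.4
x=5: ŷ = 4 + 0.4·5 = 6; r = 3.8 − 6 = -2.2
x=7: ŷ = 4 + 0.4·7 = 6.8; r = 5.4 − 6.8 = -1.4
x=10: ŷ = 4 + 0.4·10 = 8; r = 12 − 8 = 4
x=11: ŷ = 4 + 0.4·11 = 8.4; r = 2.8 − 8.4 = -5.6
x=12: ŷ = 4 + 0.4·12 = 8.8; r = 12.4 − 8.8 = 3.6
x=13: ŷ = 4 + 0.4·13 = 9.2; r = 8.4 − 9.2 = -0.8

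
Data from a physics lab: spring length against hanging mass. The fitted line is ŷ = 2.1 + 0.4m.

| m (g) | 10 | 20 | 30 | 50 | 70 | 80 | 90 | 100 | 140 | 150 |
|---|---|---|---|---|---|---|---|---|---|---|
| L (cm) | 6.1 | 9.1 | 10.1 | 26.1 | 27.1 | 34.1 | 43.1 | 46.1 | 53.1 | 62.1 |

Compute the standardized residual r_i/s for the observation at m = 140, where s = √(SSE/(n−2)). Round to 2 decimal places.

m=10: ŷ = 2.1 + 0.4·10 = 6.1; r = 6.1 − 6.1 = 0
m=20: ŷ = 2.1 + 0.4·20 = 10.1; r = 9.1 − 10.1 = -1
m=30: ŷ = 2.1 + 0.4·30 = 14.1; r = 10.1 − 14.1 = -4
m=50: ŷ = 2.1 + 0.4·50 = 22.1; r = 26.1 − 22.1 = 4
m=70: ŷ = 2.1 + 0.4·70 = 30.1; r = 27.1 − 30.1 = -3
m=80: ŷ = 2.1 + 0.4·80 = 34.1; r = 34.1 − 34.1 = 0
m=90: ŷ = 2.1 + 0.4·90 = 38.1; r = 43.1 − 38.1 = 5
m=100: ŷ = 2.1 + 0.4·100 = 42.1; r = 46.1 − 42.1 = 4
m=140: ŷ = 2.1 + 0.4·140 = 58.1; r = 53.1 − 58.1 = -5
m=150: ŷ = 2.1 + 0.4·150 = 62.1; r = 62.1 − 62.1 = 0
SSE = 0 + 1 + 16 + 16 + 9 + 0 + 25 + 16 + 25 + 0 = 108
s = √(108/8) = 3.67423
r/s = -5 / 3.67423 = -1.36

-1.36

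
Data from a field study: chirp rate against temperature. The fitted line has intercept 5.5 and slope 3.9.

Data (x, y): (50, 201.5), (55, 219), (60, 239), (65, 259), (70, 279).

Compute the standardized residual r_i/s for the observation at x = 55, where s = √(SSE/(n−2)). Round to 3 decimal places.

-1.095

x=50: ŷ = 5.5 + 3.9·50 = 200.5; r = 201.5 − 200.5 = 1
x=55: ŷ = 5.5 + 3.9·55 = 220; r = 219 − 220 = -1
x=60: ŷ = 5.5 + 3.9·60 = 239.5; r = 239 − 239.5 = -0.5
x=65: ŷ = 5.5 + 3.9·65 = 259; r = 259 − 259 = 0
x=70: ŷ = 5.5 + 3.9·70 = 278.5; r = 279 − 278.5 = 0.5
SSE = 1 + 1 + 0.25 + 0 + 0.25 = 2.5
s = √(2.5/3) = 0.912871
r/s = -1 / 0.912871 = -1.095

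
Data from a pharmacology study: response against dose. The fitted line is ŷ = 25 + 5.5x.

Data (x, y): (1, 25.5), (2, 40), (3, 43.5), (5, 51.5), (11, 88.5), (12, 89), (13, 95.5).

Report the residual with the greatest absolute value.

x=1: ŷ = 25 + 5.5·1 = 30.5; e = 25.5 − 30.5 = -5
x=2: ŷ = 25 + 5.5·2 = 36; e = 40 − 36 = 4
x=3: ŷ = 25 + 5.5·3 = 41.5; e = 43.5 − 41.5 = 2
x=5: ŷ = 25 + 5.5·5 = 52.5; e = 51.5 − 52.5 = -1
x=11: ŷ = 25 + 5.5·11 = 85.5; e = 88.5 − 85.5 = 3
x=12: ŷ = 25 + 5.5·12 = 91; e = 89 − 91 = -2
x=13: ŷ = 25 + 5.5·13 = 96.5; e = 95.5 − 96.5 = -1
Largest |e| is 5 at x = 1, residual -5.

e = -5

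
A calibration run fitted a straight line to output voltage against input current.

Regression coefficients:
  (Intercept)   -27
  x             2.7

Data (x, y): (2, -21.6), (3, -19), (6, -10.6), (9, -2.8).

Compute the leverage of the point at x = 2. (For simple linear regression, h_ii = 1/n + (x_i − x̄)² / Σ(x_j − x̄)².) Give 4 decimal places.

h = 0.5500

x̄ = (2 + 3 + 6 + 9)/4 = 5
Σ(x − x̄)² = 9 + 4 + 1 + 16 = 30
h = 1/4 + (-3)²/30 = 0.25 + 0.3 = 0.5500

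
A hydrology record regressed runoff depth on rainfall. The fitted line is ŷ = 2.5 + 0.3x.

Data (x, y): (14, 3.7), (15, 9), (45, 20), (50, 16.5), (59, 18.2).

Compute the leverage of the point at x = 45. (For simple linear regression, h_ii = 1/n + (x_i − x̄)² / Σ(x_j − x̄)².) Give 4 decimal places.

h = 0.2408

x̄ = (14 + 15 + 45 + 50 + 59)/5 = 36.6
Σ(x − x̄)² = 510.76 + 466.56 + 70.56 + 179.56 + 501.76 = 1729.2
h = 1/5 + (8.4)²/1729.2 = 0.2 + 0.040805 = 0.2408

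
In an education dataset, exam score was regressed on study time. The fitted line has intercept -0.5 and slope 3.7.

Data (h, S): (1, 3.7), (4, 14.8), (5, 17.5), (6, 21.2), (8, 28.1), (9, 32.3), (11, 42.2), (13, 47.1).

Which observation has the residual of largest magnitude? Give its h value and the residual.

h=1: ŷ = -0.5 + 3.7·1 = 3.2; r = 3.7 − 3.2 = 0.5
h=4: ŷ = -0.5 + 3.7·4 = 14.3; r = 14.8 − 14.3 = 0.5
h=5: ŷ = -0.5 + 3.7·5 = 18; r = 17.5 − 18 = -0.5
h=6: ŷ = -0.5 + 3.7·6 = 21.7; r = 21.2 − 21.7 = -0.5
h=8: ŷ = -0.5 + 3.7·8 = 29.1; r = 28.1 − 29.1 = -1
h=9: ŷ = -0.5 + 3.7·9 = 32.8; r = 32.3 − 32.8 = -0.5
h=11: ŷ = -0.5 + 3.7·11 = 40.2; r = 42.2 − 40.2 = 2
h=13: ŷ = -0.5 + 3.7·13 = 47.6; r = 47.1 − 47.6 = -0.5
Largest |r| is 2 at h = 11, residual 2.

h = 11, r = 2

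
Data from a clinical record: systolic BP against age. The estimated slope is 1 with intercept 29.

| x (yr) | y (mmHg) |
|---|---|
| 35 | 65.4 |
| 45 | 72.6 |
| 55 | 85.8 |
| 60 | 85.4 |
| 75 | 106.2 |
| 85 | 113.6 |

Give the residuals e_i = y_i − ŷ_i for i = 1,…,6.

1.4, -1.4, 1.8, -3.6, 2.2, -0.4

x=35: ŷ = 29 + 35 = 64; e = 65.4 − 64 = 1.4
x=45: ŷ = 29 + 45 = 74; e = 72.6 − 74 = -1.4
x=55: ŷ = 29 + 55 = 84; e = 85.8 − 84 = 1.8
x=60: ŷ = 29 + 60 = 89; e = 85.4 − 89 = -3.6
x=75: ŷ = 29 + 75 = 104; e = 106.2 − 104 = 2.2
x=85: ŷ = 29 + 85 = 114; e = 113.6 − 114 = -0.4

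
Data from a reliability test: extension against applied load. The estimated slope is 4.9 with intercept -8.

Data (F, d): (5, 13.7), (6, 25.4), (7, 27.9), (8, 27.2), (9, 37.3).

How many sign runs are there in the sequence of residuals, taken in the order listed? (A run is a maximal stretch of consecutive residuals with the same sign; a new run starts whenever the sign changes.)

4 runs

F=5: ŷ = -8 + 4.9·5 = 16.5; r = 13.7 − 16.5 = -2.8
F=6: ŷ = -8 + 4.9·6 = 21.4; r = 25.4 − 21.4 = 4
F=7: ŷ = -8 + 4.9·7 = 26.3; r = 27.9 − 26.3 = 1.6
F=8: ŷ = -8 + 4.9·8 = 31.2; r = 27.2 − 31.2 = -4
F=9: ŷ = -8 + 4.9·9 = 36.1; r = 37.3 − 36.1 = 1.2
Signs: − + + − +
Runs: −×1, +×2, −×1, +×1 → 4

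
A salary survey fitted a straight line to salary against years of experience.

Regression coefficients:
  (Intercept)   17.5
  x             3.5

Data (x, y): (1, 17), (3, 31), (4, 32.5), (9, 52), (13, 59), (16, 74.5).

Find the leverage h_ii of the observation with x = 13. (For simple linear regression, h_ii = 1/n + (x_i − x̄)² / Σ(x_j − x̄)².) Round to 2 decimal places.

h = 0.33

x̄ = (1 + 3 + 4 + 9 + 13 + 16)/6 = 7.66667
Σ(x − x̄)² = 44.4444 + 21.7778 + 13.4444 + 1.77778 + 28.4444 + 69.4444 = 179.333
h = 1/6 + (5.33333)²/179.333 = 0.166667 + 0.158612 = 0.33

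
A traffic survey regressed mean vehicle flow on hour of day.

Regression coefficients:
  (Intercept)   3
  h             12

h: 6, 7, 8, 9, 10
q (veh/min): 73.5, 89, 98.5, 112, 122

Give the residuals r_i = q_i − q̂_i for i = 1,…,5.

h=6: q̂ = 3 + 12·6 = 75; r = 73.5 − 75 = -1.5
h=7: q̂ = 3 + 12·7 = 87; r = 89 − 87 = 2
h=8: q̂ = 3 + 12·8 = 99; r = 98.5 − 99 = -0.5
h=9: q̂ = 3 + 12·9 = 111; r = 112 − 111 = 1
h=10: q̂ = 3 + 12·10 = 123; r = 122 − 123 = -1

-1.5, 2, -0.5, 1, -1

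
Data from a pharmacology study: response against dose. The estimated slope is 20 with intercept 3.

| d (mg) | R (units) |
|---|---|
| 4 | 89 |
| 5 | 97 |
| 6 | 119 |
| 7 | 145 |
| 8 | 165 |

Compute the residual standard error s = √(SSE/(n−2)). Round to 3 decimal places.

d=4: ŷ = 3 + 20·4 = 83; e = 89 − 83 = 6
d=5: ŷ = 3 + 20·5 = 103; e = 97 − 103 = -6
d=6: ŷ = 3 + 20·6 = 123; e = 119 − 123 = -4
d=7: ŷ = 3 + 20·7 = 143; e = 145 − 143 = 2
d=8: ŷ = 3 + 20·8 = 163; e = 165 − 163 = 2
SSE = 36 + 36 + 16 + 4 + 4 = 96
s = √(96/3) = √32 ≈ 5.657

s = 5.657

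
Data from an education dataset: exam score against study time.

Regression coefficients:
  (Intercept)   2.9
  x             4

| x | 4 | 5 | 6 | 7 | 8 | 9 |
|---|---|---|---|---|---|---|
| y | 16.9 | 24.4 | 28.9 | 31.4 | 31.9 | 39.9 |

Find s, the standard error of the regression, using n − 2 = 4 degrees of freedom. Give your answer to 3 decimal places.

s = 2.264

x=4: ŷ = 2.9 + 4·4 = 18.9; e = 16.9 − 18.9 = -2
x=5: ŷ = 2.9 + 4·5 = 22.9; e = 24.4 − 22.9 = 1.5
x=6: ŷ = 2.9 + 4·6 = 26.9; e = 28.9 − 26.9 = 2
x=7: ŷ = 2.9 + 4·7 = 30.9; e = 31.4 − 30.9 = 0.5
x=8: ŷ = 2.9 + 4·8 = 34.9; e = 31.9 − 34.9 = -3
x=9: ŷ = 2.9 + 4·9 = 38.9; e = 39.9 − 38.9 = 1
SSE = 4 + 2.25 + 4 + 0.25 + 9 + 1 = 20.5
s = √(20.5/4) = √5.125 ≈ 2.264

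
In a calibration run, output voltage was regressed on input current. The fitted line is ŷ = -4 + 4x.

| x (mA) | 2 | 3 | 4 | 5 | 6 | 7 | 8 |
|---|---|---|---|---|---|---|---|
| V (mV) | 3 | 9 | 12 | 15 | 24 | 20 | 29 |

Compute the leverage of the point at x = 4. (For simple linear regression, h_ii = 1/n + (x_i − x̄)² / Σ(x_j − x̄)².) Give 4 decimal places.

x̄ = (2 + 3 + 4 + 5 + 6 + 7 + 8)/7 = 5
Σ(x − x̄)² = 9 + 4 + 1 + 0 + 1 + 4 + 9 = 28
h = 1/7 + (-1)²/28 = 0.142857 + 0.0357143 = 0.1786

h = 0.1786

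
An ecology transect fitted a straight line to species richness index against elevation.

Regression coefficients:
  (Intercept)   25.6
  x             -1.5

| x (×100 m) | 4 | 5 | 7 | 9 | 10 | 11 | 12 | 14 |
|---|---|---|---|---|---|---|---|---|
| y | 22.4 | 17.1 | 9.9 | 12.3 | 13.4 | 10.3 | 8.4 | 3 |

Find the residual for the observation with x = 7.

r = -5.2

ŷ = 25.6 − 1.5·7 = 15.1
r = 9.9 − 15.1 = -5.2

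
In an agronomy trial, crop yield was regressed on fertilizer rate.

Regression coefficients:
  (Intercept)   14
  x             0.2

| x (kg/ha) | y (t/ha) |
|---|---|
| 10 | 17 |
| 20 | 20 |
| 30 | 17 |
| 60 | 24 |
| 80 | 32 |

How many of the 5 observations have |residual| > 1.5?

x=10: ŷ = 14 + 0.2·10 = 16; e = 17 − 16 = 1
x=20: ŷ = 14 + 0.2·20 = 18; e = 20 − 18 = 2
x=30: ŷ = 14 + 0.2·30 = 20; e = 17 − 20 = -3
x=60: ŷ = 14 + 0.2·60 = 26; e = 24 − 26 = -2
x=80: ŷ = 14 + 0.2·80 = 30; e = 32 − 30 = 2
|e| > 1.5: x=20 (|e|=2), x=30 (|e|=3), x=60 (|e|=2), x=80 (|e|=2) → 4

4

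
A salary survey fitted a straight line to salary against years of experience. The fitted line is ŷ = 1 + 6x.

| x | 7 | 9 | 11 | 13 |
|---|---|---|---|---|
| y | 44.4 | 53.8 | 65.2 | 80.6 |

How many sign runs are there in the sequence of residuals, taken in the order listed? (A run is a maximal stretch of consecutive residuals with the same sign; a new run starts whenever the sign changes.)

3 runs

x=7: ŷ = 1 + 6·7 = 43; r = 44.4 − 43 = 1.4
x=9: ŷ = 1 + 6·9 = 55; r = 53.8 − 55 = -1.2
x=11: ŷ = 1 + 6·11 = 67; r = 65.2 − 67 = -1.8
x=13: ŷ = 1 + 6·13 = 79; r = 80.6 − 79 = 1.6
Signs: + − − +
Runs: +×1, −×2, +×1 → 3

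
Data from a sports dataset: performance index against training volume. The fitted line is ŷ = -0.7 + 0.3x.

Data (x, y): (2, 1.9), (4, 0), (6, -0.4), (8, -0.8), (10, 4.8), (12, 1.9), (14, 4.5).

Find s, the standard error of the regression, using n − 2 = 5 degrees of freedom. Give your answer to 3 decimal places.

s = 2.049

x=2: ŷ = -0.7 + 0.3·2 = -0.1; e = 1.9 − (-0.1) = 2
x=4: ŷ = -0.7 + 0.3·4 = 0.5; e = 0 − 0.5 = -0.5
x=6: ŷ = -0.7 + 0.3·6 = 1.1; e = -0.4 − 1.1 = -1.5
x=8: ŷ = -0.7 + 0.3·8 = 1.7; e = -0.8 − 1.7 = -2.5
x=10: ŷ = -0.7 + 0.3·10 = 2.3; e = 4.8 − 2.3 = 2.5
x=12: ŷ = -0.7 + 0.3·12 = 2.9; e = 1.9 − 2.9 = -1
x=14: ŷ = -0.7 + 0.3·14 = 3.5; e = 4.5 − 3.5 = 1
SSE = 4 + 0.25 + 2.25 + 6.25 + 6.25 + 1 + 1 = 21
s = √(21/5) = √4.2 ≈ 2.049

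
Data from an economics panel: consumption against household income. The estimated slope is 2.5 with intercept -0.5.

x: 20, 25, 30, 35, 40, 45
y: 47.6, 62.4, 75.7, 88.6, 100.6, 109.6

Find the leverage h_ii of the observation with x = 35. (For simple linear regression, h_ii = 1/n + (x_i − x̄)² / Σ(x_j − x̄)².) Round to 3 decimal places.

x̄ = (20 + 25 + 30 + 35 + 40 + 45)/6 = 32.5
Σ(x − x̄)² = 156.25 + 56.25 + 6.25 + 6.25 + 56.25 + 156.25 = 437.5
h = 1/6 + (2.5)²/437.5 = 0.166667 + 0.0142857 = 0.181

h = 0.181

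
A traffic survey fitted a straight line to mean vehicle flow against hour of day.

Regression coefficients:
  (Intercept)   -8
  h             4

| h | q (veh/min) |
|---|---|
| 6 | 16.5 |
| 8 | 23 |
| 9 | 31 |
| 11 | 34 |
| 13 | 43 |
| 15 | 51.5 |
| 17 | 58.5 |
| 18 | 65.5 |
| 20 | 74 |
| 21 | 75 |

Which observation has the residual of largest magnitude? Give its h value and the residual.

h = 9, e = 3

h=6: ŷ = -8 + 4·6 = 16; e = 16.5 − 16 = 0.5
h=8: ŷ = -8 + 4·8 = 24; e = 23 − 24 = -1
h=9: ŷ = -8 + 4·9 = 28; e = 31 − 28 = 3
h=11: ŷ = -8 + 4·11 = 36; e = 34 − 36 = -2
h=13: ŷ = -8 + 4·13 = 44; e = 43 − 44 = -1
h=15: ŷ = -8 + 4·15 = 52; e = 51.5 − 52 = -0.5
h=17: ŷ = -8 + 4·17 = 60; e = 58.5 − 60 = -1.5
h=18: ŷ = -8 + 4·18 = 64; e = 65.5 − 64 = 1.5
h=20: ŷ = -8 + 4·20 = 72; e = 74 − 72 = 2
h=21: ŷ = -8 + 4·21 = 76; e = 75 − 76 = -1
Largest |e| is 3 at h = 9, residual 3.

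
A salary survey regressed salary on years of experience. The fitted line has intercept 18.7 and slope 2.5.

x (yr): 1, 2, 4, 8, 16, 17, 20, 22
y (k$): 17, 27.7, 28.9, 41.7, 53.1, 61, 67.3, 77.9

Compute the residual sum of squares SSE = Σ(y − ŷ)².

x=1: ŷ = 18.7 + 2.5·1 = 21.2; e = 17 − 21.2 = -4.2
x=2: ŷ = 18.7 + 2.5·2 = 23.7; e = 27.7 − 23.7 = 4
x=4: ŷ = 18.7 + 2.5·4 = 28.7; e = 28.9 − 28.7 = 0.2
x=8: ŷ = 18.7 + 2.5·8 = 38.7; e = 41.7 − 38.7 = 3
x=16: ŷ = 18.7 + 2.5·16 = 58.7; e = 53.1 − 58.7 = -5.6
x=17: ŷ = 18.7 + 2.5·17 = 61.2; e = 61 − 61.2 = -0.2
x=20: ŷ = 18.7 + 2.5·20 = 68.7; e = 67.3 − 68.7 = -1.4
x=22: ŷ = 18.7 + 2.5·22 = 73.7; e = 77.9 − 73.7 = 4.2
SSE = 17.64 + 16 + 0.04 + 9 + 31.36 + 0.04 + 1.96 + 17.64 = 93.68

SSE = 93.68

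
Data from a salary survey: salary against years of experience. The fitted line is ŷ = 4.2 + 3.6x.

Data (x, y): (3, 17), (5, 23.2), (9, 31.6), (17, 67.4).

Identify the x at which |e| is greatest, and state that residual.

x = 9, e = -5

x=3: ŷ = 4.2 + 3.6·3 = 15; e = 17 − 15 = 2
x=5: ŷ = 4.2 + 3.6·5 = 22.2; e = 23.2 − 22.2 = 1
x=9: ŷ = 4.2 + 3.6·9 = 36.6; e = 31.6 − 36.6 = -5
x=17: ŷ = 4.2 + 3.6·17 = 65.4; e = 67.4 − 65.4 = 2
Largest |e| is 5 at x = 9, residual -5.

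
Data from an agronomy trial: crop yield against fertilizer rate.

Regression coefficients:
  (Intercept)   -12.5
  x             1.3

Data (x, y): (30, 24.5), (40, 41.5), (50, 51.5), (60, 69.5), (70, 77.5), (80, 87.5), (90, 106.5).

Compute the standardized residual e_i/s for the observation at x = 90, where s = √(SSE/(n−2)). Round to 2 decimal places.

0.66

x=30: ŷ = -12.5 + 1.3·30 = 26.5; e = 24.5 − 26.5 = -2
x=40: ŷ = -12.5 + 1.3·40 = 39.5; e = 41.5 − 39.5 = 2
x=50: ŷ = -12.5 + 1.3·50 = 52.5; e = 51.5 − 52.5 = -1
x=60: ŷ = -12.5 + 1.3·60 = 65.5; e = 69.5 − 65.5 = 4
x=70: ŷ = -12.5 + 1.3·70 = 78.5; e = 77.5 − 78.5 = -1
x=80: ŷ = -12.5 + 1.3·80 = 91.5; e = 87.5 − 91.5 = -4
x=90: ŷ = -12.5 + 1.3·90 = 104.5; e = 106.5 − 104.5 = 2
SSE = 4 + 4 + 1 + 16 + 1 + 16 + 4 = 46
s = √(46/5) = 3.03315
e/s = 2 / 3.03315 = 0.66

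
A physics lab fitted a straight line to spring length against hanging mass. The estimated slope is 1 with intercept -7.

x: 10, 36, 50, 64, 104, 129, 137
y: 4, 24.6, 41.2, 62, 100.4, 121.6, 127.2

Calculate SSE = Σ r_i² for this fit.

SSE = 68.16

x=10: ŷ = -7 + 10 = 3; r = 4 − 3 = 1
x=36: ŷ = -7 + 36 = 29; r = 24.6 − 29 = -4.4
x=50: ŷ = -7 + 50 = 43; r = 41.2 − 43 = -1.8
x=64: ŷ = -7 + 64 = 57; r = 62 − 57 = 5
x=104: ŷ = -7 + 104 = 97; r = 100.4 − 97 = 3.4
x=129: ŷ = -7 + 129 = 122; r = 121.6 − 122 = -0.4
x=137: ŷ = -7 + 137 = 130; r = 127.2 − 130 = -2.8
SSE = 1 + 19.36 + 3.24 + 25 + 11.56 + 0.16 + 7.84 = 68.16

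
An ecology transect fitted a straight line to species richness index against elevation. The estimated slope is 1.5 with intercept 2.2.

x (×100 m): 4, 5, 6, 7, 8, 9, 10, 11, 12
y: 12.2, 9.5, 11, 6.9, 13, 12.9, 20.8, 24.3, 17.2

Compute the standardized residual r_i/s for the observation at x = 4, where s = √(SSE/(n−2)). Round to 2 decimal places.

1.00

x=4: ŷ = 2.2 + 1.5·4 = 8.2; r = 12.2 − 8.2 = 4
x=5: ŷ = 2.2 + 1.5·5 = 9.7; r = 9.5 − 9.7 = -0.2
x=6: ŷ = 2.2 + 1.5·6 = 11.2; r = 11 − 11.2 = -0.2
x=7: ŷ = 2.2 + 1.5·7 = 12.7; r = 6.9 − 12.7 = -5.8
x=8: ŷ = 2.2 + 1.5·8 = 14.2; r = 13 − 14.2 = -1.2
x=9: ŷ = 2.2 + 1.5·9 = 15.7; r = 12.9 − 15.7 = -2.8
x=10: ŷ = 2.2 + 1.5·10 = 17.2; r = 20.8 − 17.2 = 3.6
x=11: ŷ = 2.2 + 1.5·11 = 18.7; r = 24.3 − 18.7 = 5.6
x=12: ŷ = 2.2 + 1.5·12 = 20.2; r = 17.2 − 20.2 = -3
SSE = 16 + 0.04 + 0.04 + 33.64 + 1.44 + 7.84 + 12.96 + 31.36 + 9 = 112.32
s = √(112.32/7) = 4.00571
r/s = 4 / 4.00571 = 1.00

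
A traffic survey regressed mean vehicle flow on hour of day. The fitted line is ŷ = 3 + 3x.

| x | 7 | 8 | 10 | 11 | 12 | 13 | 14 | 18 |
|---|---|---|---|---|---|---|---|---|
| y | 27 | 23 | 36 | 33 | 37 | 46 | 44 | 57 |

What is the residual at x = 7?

e = 3

ŷ = 3 + 3·7 = 24
e = 27 − 24 = 3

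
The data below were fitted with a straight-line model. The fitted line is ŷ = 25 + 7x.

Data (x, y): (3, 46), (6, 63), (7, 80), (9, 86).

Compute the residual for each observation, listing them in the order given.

0, -4, 6, -2

x=3: ŷ = 25 + 7·3 = 46; r = 46 − 46 = 0
x=6: ŷ = 25 + 7·6 = 67; r = 63 − 67 = -4
x=7: ŷ = 25 + 7·7 = 74; r = 80 − 74 = 6
x=9: ŷ = 25 + 7·9 = 88; r = 86 − 88 = -2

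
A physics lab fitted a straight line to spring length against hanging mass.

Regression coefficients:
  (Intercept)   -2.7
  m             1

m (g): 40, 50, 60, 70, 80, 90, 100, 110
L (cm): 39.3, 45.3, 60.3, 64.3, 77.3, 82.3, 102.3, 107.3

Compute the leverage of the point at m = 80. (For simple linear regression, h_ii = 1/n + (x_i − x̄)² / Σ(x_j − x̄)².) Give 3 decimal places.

m̄ = (40 + 50 + 60 + 70 + 80 + 90 + 100 + 110)/8 = 75
Σ(m − m̄)² = 1225 + 625 + 225 + 25 + 25 + 225 + 625 + 1225 = 4200
h = 1/8 + (5)²/4200 = 0.125 + 0.00595238 = 0.131

h = 0.131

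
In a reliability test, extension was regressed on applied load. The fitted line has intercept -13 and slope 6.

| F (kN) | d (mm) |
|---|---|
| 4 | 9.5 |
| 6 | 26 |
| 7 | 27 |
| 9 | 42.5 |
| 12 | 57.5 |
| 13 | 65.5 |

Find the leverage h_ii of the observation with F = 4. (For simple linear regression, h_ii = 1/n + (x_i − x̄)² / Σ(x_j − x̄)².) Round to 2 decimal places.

h = 0.50

F̄ = (4 + 6 + 7 + 9 + 12 + 13)/6 = 8.5
Σ(F − F̄)² = 20.25 + 6.25 + 2.25 + 0.25 + 12.25 + 20.25 = 61.5
h = 1/6 + (-4.5)²/61.5 = 0.166667 + 0.329268 = 0.50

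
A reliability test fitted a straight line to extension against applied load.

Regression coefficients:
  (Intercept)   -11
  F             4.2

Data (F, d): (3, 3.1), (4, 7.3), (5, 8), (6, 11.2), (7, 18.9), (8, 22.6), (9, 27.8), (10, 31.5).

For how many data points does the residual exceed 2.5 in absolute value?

1

F=3: d̂ = -11 + 4.2·3 = 1.6; e = 3.1 − 1.6 = 1.5
F=4: d̂ = -11 + 4.2·4 = 5.8; e = 7.3 − 5.8 = 1.5
F=5: d̂ = -11 + 4.2·5 = 10; e = 8 − 10 = -2
F=6: d̂ = -11 + 4.2·6 = 14.2; e = 11.2 − 14.2 = -3
F=7: d̂ = -11 + 4.2·7 = 18.4; e = 18.9 − 18.4 = 0.5
F=8: d̂ = -11 + 4.2·8 = 22.6; e = 22.6 − 22.6 = 0
F=9: d̂ = -11 + 4.2·9 = 26.8; e = 27.8 − 26.8 = 1
F=10: d̂ = -11 + 4.2·10 = 31; e = 31.5 − 31 = 0.5
|e| > 2.5: F=6 (|e|=3) → 1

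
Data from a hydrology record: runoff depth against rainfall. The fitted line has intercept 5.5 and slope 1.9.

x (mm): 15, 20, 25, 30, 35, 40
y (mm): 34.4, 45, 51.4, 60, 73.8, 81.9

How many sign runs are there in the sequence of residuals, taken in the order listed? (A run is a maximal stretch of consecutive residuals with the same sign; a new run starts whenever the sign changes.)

x=15: ŷ = 5.5 + 1.9·15 = 34; r = 34.4 − 34 = 0.4
x=20: ŷ = 5.5 + 1.9·20 = 43.5; r = 45 − 43.5 = 1.5
x=25: ŷ = 5.5 + 1.9·25 = 53; r = 51.4 − 53 = -1.6
x=30: ŷ = 5.5 + 1.9·30 = 62.5; r = 60 − 62.5 = -2.5
x=35: ŷ = 5.5 + 1.9·35 = 72; r = 73.8 − 72 = 1.8
x=40: ŷ = 5.5 + 1.9·40 = 81.5; r = 81.9 − 81.5 = 0.4
Signs: + + − − + +
Runs: +×2, −×2, +×2 → 3

3 runs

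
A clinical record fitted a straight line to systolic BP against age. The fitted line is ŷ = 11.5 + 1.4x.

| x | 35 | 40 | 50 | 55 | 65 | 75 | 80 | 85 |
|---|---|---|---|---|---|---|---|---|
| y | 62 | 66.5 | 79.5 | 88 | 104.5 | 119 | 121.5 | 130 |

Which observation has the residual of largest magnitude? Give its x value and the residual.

x = 75, r = 2.5

x=35: ŷ = 11.5 + 1.4·35 = 60.5; r = 62 − 60.5 = 1.5
x=40: ŷ = 11.5 + 1.4·40 = 67.5; r = 66.5 − 67.5 = -1
x=50: ŷ = 11.5 + 1.4·50 = 81.5; r = 79.5 − 81.5 = -2
x=55: ŷ = 11.5 + 1.4·55 = 88.5; r = 88 − 88.5 = -0.5
x=65: ŷ = 11.5 + 1.4·65 = 102.5; r = 104.5 − 102.5 = 2
x=75: ŷ = 11.5 + 1.4·75 = 116.5; r = 119 − 116.5 = 2.5
x=80: ŷ = 11.5 + 1.4·80 = 123.5; r = 121.5 − 123.5 = -2
x=85: ŷ = 11.5 + 1.4·85 = 130.5; r = 130 − 130.5 = -0.5
Largest |r| is 2.5 at x = 75, residual 2.5.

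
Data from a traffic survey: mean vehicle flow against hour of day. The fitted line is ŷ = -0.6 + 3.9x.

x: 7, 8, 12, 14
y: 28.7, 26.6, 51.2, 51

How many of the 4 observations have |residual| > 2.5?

x=7: ŷ = -0.6 + 3.9·7 = 26.7; r = 28.7 − 26.7 = 2
x=8: ŷ = -0.6 + 3.9·8 = 30.6; r = 26.6 − 30.6 = -4
x=12: ŷ = -0.6 + 3.9·12 = 46.2; r = 51.2 − 46.2 = 5
x=14: ŷ = -0.6 + 3.9·14 = 54; r = 51 − 54 = -3
|r| > 2.5: x=8 (|r|=4), x=12 (|r|=5), x=14 (|r|=3) → 3

3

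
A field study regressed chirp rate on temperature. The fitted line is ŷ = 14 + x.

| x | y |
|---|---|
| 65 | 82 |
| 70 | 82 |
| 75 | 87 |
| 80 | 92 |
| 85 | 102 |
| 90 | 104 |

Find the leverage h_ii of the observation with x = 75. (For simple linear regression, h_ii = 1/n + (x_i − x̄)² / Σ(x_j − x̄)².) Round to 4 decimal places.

h = 0.1810

x̄ = (65 + 70 + 75 + 80 + 85 + 90)/6 = 77.5
Σ(x − x̄)² = 156.25 + 56.25 + 6.25 + 6.25 + 56.25 + 156.25 = 437.5
h = 1/6 + (-2.5)²/437.5 = 0.166667 + 0.0142857 = 0.1810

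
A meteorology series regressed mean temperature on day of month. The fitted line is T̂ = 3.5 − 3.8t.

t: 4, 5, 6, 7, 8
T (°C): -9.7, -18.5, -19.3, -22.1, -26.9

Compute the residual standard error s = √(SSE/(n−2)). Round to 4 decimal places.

t=4: T̂ = 3.5 − 3.8·4 = -11.7; r = -9.7 − (-11.7) = 2
t=5: T̂ = 3.5 − 3.8·5 = -15.5; r = -18.5 − (-15.5) = -3
t=6: T̂ = 3.5 − 3.8·6 = -19.3; r = -19.3 − (-19.3) = 0
t=7: T̂ = 3.5 − 3.8·7 = -23.1; r = -22.1 − (-23.1) = 1
t=8: T̂ = 3.5 − 3.8·8 = -26.9; r = -26.9 − (-26.9) = 0
SSE = 4 + 9 + 0 + 1 + 0 = 14
s = √(14/3) = √4.66667 ≈ 2.1602

s = 2.1602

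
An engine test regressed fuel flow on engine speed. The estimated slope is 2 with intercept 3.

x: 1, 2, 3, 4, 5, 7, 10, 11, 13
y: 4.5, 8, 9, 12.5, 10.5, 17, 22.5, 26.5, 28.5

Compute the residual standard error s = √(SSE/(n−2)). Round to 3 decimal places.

s = 1.336

x=1: ŷ = 3 + 2·1 = 5; e = 4.5 − 5 = -0.5
x=2: ŷ = 3 + 2·2 = 7; e = 8 − 7 = 1
x=3: ŷ = 3 + 2·3 = 9; e = 9 − 9 = 0
x=4: ŷ = 3 + 2·4 = 11; e = 12.5 − 11 = 1.5
x=5: ŷ = 3 + 2·5 = 13; e = 10.5 − 13 = -2.5
x=7: ŷ = 3 + 2·7 = 17; e = 17 − 17 = 0
x=10: ŷ = 3 + 2·10 = 23; e = 22.5 − 23 = -0.5
x=11: ŷ = 3 + 2·11 = 25; e = 26.5 − 25 = 1.5
x=13: ŷ = 3 + 2·13 = 29; e = 28.5 − 29 = -0.5
SSE = 0.25 + 1 + 0 + 2.25 + 6.25 + 0 + 0.25 + 2.25 + 0.25 = 12.5
s = √(12.5/7) = √1.78571 ≈ 1.336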